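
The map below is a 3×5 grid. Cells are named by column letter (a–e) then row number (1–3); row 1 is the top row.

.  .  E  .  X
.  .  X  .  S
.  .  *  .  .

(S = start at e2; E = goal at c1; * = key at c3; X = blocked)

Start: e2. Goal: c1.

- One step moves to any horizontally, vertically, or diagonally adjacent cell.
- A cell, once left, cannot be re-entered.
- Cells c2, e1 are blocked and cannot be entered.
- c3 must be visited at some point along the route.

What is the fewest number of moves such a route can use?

4

Any route passes through c3 somewhere between e2 and c1. Summing Chebyshev distances along the two legs (e2 → c3 → c1) gives a lower bound of 2 + 2 = 4 moves.
A route of 4 moves achieves this: e2 → d2 → c3 → b2 → c1.
Since 4 matches the lower bound, it is optimal.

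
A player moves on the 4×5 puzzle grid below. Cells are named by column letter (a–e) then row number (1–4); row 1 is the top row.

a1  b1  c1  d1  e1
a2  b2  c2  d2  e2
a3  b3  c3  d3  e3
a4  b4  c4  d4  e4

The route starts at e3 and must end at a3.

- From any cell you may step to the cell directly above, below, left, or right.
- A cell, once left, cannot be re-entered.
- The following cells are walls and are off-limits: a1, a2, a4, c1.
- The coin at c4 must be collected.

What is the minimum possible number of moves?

Any route passes through c4 somewhere between e3 and a3. Summing Manhattan distances along the two legs (e3 → c4 → a3) gives a lower bound of 3 + 3 = 6 moves.
A route of 6 moves achieves this: e3 → e4 → d4 → c4 → c3 → b3 → a3.
Since 6 matches the lower bound, it is optimal.

6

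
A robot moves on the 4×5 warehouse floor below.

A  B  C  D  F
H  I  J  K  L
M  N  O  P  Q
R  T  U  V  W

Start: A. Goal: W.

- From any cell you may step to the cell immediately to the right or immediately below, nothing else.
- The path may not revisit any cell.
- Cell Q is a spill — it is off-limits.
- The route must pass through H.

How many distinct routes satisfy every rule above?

A right/down-only route from A to W makes exactly 3 down-moves and 4 right-moves in some order.
With no other constraints that would be C(7,3) = 35 routes.
Split at H and multiply the segment counts (each segment already excludes blocked cells): A→H: 1; H→W: 10; product = 10.
That gives 10 routes.

10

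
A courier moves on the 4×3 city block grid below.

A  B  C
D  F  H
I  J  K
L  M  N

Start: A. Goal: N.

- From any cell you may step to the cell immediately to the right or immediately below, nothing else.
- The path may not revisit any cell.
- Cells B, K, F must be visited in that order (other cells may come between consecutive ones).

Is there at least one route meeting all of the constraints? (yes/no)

F lies above K, so going from K to F would need an upward move — but moves only go right/down, so K cannot be visited before F.

no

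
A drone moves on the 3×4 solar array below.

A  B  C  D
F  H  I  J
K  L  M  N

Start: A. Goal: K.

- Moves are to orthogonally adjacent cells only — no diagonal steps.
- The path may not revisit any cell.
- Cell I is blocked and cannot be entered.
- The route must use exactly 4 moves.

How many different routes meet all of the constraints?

Need simple routes of exactly 4 moves from A to K (Manhattan distance 2, so 1 moves are spent on a detour and 1 undoing it).
Enumerating: A F H L K | A B H L K | A B H F K.
That gives 3 routes.

3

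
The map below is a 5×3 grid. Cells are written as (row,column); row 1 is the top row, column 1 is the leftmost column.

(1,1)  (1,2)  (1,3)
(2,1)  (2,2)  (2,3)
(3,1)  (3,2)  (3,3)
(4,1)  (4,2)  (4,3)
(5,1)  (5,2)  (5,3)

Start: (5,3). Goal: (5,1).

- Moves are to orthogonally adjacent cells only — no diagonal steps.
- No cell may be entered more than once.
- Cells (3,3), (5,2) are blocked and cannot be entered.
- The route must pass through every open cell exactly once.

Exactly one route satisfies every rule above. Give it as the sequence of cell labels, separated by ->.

(5,3) -> (4,3) -> (4,2) -> (3,2) -> (2,2) -> (2,3) -> (1,3) -> (1,2) -> (1,1) -> (2,1) -> (3,1) -> (4,1) -> (5,1)

Need to visit all 13 open cells exactly once, starting at (5,3) and ending at (5,1).
Route from (5,3): up 1 to (4,3), left 1 to (4,2), up 2 to (2,2), right 1 to (2,3), up 1 to (1,3), left 2 to (1,1), down 4 to (5,1) — 12 moves in all.
Check: all 13 open cells covered.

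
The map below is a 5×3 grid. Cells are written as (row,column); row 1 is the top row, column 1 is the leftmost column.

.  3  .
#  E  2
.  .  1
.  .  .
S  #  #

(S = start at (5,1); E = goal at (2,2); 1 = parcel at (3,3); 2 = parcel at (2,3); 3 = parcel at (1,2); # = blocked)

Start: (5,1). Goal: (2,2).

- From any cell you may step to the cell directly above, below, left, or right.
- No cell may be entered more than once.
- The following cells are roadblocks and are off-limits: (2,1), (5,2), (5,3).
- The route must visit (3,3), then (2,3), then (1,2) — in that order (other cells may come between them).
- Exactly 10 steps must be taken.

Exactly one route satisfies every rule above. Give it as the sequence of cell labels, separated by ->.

The waypoints must appear in the order (3,3), (2,3), (1,2), with no cell reused.
Route from (5,1): 2× up (reaching (3,1)), right to (3,2), down to (4,2), right to (4,3), 3× up (reaching (1,3)), left to (1,2), down to (2,2) — 10 moves in all.
Check: order respected (1 at step 6, 2 at step 7, 3 at step 9); 10 moves as required.

(5,1) -> (4,1) -> (3,1) -> (3,2) -> (4,2) -> (4,3) -> (3,3) -> (2,3) -> (1,3) -> (1,2) -> (2,2)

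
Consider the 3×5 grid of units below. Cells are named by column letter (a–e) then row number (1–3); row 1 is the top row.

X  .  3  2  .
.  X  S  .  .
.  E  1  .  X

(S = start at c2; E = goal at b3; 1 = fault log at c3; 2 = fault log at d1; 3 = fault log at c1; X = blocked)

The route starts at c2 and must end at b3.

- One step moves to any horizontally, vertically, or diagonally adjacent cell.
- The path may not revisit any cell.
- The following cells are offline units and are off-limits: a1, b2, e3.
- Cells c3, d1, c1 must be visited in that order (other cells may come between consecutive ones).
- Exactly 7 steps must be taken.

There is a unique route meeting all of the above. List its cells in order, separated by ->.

c2 -> c3 -> d2 -> d1 -> c1 -> b1 -> a2 -> b3

The waypoints must appear in the order c3, d1, c1, with no cell reused.
Route from c2: down to c3, up-right to d2, up to d1, 2× left (reaching b1), down-left to a2, down-right to b3 — 7 moves in all.
Check: order respected (1 at step 1, 2 at step 3, 3 at step 4); 7 moves as required.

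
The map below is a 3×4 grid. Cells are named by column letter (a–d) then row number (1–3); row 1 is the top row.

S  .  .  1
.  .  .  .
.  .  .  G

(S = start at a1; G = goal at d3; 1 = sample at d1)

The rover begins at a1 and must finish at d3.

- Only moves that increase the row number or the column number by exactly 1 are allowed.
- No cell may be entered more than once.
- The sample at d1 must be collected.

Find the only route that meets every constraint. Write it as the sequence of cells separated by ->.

Moves only go right or down, so the column and row indices never decrease.
Route from a1: right 3 to d1, down 2 to d3 — 5 moves in all.
Check: all required cells visited.

a1 -> b1 -> c1 -> d1 -> d2 -> d3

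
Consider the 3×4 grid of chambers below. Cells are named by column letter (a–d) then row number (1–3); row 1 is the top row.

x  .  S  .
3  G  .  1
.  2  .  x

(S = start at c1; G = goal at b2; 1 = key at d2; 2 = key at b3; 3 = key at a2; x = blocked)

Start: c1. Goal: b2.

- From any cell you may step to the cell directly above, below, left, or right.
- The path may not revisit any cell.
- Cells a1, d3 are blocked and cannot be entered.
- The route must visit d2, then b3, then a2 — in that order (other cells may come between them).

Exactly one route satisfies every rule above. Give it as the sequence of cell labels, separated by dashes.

The waypoints must appear in the order d2, b3, a2, with no cell reused.
Route from c1: right to d1, down to d2, left to c2, down to c3, 2× left (reaching a3), up to a2, right to b2 — 8 moves in all.
Check: order respected (1 at step 2, 2 at step 5, 3 at step 7).

c1 - d1 - d2 - c2 - c3 - b3 - a3 - a2 - b2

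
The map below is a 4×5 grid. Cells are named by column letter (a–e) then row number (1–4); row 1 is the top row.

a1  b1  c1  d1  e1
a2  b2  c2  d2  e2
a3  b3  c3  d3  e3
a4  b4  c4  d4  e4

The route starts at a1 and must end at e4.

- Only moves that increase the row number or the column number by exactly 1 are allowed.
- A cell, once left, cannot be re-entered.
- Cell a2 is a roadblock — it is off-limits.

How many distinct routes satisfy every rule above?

A right/down-only route from a1 to e4 makes exactly 3 down-moves and 4 right-moves in some order.
With no other constraints that would be C(7,3) = 35 routes.
Subtract routes through each blocked cell (inclusion–exclusion for overlaps): − through a2: 15 → 20.
That gives 20 routes.

20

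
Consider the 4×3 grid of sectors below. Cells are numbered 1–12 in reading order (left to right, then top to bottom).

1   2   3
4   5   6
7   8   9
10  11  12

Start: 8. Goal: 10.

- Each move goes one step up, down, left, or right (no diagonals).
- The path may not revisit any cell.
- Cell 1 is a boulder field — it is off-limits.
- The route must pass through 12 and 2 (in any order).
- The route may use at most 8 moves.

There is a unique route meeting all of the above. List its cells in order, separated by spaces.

8 5 2 3 6 9 12 11 10

Any route must reach 12 and 2 and still end at 10 within 8 moves, so the order of the required stops is forced.
Route from 8: 2× up (reaching 2), right to 3, 3× down (reaching 12), 2× left (reaching 10) — 8 moves in all.
Check: all required cells visited; 8 ≤ 8 moves.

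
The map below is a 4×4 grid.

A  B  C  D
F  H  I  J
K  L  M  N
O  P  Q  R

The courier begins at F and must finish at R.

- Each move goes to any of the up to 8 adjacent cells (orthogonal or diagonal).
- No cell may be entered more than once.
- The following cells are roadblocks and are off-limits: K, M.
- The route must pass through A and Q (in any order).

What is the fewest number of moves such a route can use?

5

Any route passes through A and Q in some order between F and R. Summing Chebyshev distances along each leg and taking the cheapest ordering (F → A → Q → R) gives a lower bound of 1 + 3 + 1 = 5 moves.
A route of 5 moves achieves this: F → A → H → L → Q → R.
Since 5 matches the lower bound, it is optimal.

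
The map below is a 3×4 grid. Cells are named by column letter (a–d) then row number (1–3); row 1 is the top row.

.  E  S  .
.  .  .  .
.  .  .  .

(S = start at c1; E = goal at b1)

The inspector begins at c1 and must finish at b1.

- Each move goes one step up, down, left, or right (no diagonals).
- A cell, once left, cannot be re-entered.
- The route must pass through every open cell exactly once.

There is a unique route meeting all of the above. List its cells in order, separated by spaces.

c1 d1 d2 d3 c3 c2 b2 b3 a3 a2 a1 b1

Need to visit all 12 open cells exactly once, starting at c1 and ending at b1.
Cell a1 has only two open neighbours (a2 and b1), so the path must pass straight through it: one of those is the cell it's entered from and the other is where it exits.
Route from c1: right 1 to d1, down 2 to d3, left 1 to c3, up 1 to c2, left 1 to b2, down 1 to b3, left 1 to a3, up 2 to a1, right 1 to b1 — 11 moves in all.
Check: all 12 open cells covered.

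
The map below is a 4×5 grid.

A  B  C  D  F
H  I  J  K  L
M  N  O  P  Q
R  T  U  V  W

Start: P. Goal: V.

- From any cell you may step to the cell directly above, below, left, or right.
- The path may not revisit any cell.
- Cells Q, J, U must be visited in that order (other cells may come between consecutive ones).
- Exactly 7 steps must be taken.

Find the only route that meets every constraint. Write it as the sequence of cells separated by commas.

P, Q, L, K, J, O, U, V

The waypoints must appear in the order Q, J, U, with no cell reused.
Route from P: right to Q, up to L, 2× left (reaching J), 2× down (reaching U), right to V — 7 moves in all.
Check: order respected (Q at step 1, J at step 4, U at step 6); 7 moves as required.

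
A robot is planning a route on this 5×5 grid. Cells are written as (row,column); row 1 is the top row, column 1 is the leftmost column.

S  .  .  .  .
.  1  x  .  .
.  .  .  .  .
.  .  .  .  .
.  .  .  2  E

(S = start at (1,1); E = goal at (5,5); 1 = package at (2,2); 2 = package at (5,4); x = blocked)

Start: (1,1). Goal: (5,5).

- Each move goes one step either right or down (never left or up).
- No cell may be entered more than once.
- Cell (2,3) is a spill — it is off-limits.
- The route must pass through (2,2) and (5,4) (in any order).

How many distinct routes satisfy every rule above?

12

A right/down-only route from (1,1) to (5,5) makes exactly 4 down-moves and 4 right-moves in some order.
With no other constraints that would be C(8,4) = 70 routes.
A monotone route can only reach the required cells in the order (2,2), (5,4), so split there and multiply the segment counts (each segment already excludes blocked cells): (1,1)→(2,2): 2; (2,2)→(5,4): 6; (5,4)→(5,5): 1; product = 12.
That gives 12 routes.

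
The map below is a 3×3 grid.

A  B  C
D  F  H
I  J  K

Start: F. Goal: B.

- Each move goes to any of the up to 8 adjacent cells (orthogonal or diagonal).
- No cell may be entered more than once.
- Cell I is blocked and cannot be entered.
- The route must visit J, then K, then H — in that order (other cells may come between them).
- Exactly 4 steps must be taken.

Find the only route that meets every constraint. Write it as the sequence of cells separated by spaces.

F J K H B

The waypoints must appear in the order J, K, H, with no cell reused.
Route from F: down 1 to J, right 1 to K, up 1 to H, up-left 1 to B — 4 moves in all.
Check: order respected (J at step 1, K at step 2, H at step 3); 4 moves as required.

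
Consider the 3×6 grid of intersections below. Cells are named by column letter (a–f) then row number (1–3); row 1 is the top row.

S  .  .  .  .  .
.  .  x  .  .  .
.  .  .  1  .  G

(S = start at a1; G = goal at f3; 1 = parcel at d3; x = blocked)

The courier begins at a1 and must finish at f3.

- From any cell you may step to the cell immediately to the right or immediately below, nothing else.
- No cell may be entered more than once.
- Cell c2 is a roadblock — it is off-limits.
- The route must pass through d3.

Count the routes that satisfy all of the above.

4

A right/down-only route from a1 to f3 makes exactly 2 down-moves and 5 right-moves in some order.
With no other constraints that would be C(7,2) = 21 routes.
Split at d3 and multiply the segment counts (each segment already excludes blocked cells): a1→d3: 4; d3→f3: 1; product = 4.
That gives 4 routes.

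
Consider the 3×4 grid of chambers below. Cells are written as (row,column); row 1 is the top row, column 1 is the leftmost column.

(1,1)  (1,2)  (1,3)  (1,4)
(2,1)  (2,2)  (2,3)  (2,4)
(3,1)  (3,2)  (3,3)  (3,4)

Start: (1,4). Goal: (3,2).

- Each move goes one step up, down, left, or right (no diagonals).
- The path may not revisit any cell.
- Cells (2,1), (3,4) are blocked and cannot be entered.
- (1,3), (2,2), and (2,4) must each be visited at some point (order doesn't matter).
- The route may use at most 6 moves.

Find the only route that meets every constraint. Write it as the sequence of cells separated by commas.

The budget equals the shortest possible length, so every move has to be on a shortest route through the required cells.
Route from (1,4): down 1 to (2,4), left 1 to (2,3), up 1 to (1,3), left 1 to (1,2), down 2 to (3,2) — 6 moves in all.
Check: all required cells visited; 6 ≤ 6 moves.

(1,4), (2,4), (2,3), (1,3), (1,2), (2,2), (3,2)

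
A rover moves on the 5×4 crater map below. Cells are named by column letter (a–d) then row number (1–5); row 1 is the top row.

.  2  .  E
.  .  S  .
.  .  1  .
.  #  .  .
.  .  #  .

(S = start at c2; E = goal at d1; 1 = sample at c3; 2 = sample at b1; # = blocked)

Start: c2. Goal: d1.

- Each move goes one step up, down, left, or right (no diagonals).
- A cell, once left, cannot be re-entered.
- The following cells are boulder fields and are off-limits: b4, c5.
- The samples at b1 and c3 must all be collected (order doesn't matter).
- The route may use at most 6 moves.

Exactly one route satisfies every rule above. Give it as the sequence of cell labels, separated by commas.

c2, c3, b3, b2, b1, c1, d1

The 6-move cap with required stops at b1, c3 leaves no slack for detours.
Route from c2: down to c3, left to b3, 2× up (reaching b1), 2× right (reaching d1) — 6 moves in all.
Check: all required cells visited; 6 ≤ 6 moves.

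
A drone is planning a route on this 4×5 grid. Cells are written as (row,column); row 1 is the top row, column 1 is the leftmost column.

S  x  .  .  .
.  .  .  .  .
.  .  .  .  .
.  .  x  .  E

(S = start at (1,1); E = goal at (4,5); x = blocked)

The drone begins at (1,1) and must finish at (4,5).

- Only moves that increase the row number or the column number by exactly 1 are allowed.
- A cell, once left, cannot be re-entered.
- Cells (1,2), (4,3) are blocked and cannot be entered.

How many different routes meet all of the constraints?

A right/down-only route from (1,1) to (4,5) makes exactly 3 down-moves and 4 right-moves in some order.
With no other constraints that would be C(7,3) = 35 routes.
Subtract routes through each blocked cell (inclusion–exclusion for overlaps): − through (1,2): 20 − through (4,3): 10 + through (1,2)&(4,3): 4 → 9.
That gives 9 routes.

9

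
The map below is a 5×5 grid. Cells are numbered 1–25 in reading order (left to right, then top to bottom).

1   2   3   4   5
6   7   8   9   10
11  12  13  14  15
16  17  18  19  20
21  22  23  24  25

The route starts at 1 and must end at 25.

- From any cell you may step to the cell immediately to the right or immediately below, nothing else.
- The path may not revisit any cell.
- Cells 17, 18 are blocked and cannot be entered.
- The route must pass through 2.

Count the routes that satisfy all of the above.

A right/down-only route from 1 to 25 makes exactly 4 down-moves and 4 right-moves in some order.
With no other constraints that would be C(8,4) = 70 routes.
Split at 2 and multiply the segment counts (each segment already excludes blocked cells): 1→2: 1; 2→25: 22; product = 22.
That gives 22 routes.

22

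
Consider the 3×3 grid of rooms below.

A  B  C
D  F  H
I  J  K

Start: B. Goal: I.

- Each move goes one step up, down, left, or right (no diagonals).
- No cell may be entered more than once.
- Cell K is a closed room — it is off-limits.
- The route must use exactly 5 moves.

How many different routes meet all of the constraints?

Need simple routes of exactly 5 moves from B to I (Manhattan distance 3, so 1 moves are spent on a detour and 1 undoing it).
Enumerating: B A D F J I | B C H F J I | B C H F D I.
That gives 3 routes.

3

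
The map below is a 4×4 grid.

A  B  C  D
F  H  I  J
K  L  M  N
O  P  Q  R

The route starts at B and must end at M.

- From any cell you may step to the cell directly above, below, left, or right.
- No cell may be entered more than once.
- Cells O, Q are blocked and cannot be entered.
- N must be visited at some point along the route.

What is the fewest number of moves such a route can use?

5

Any route passes through N somewhere between B and M. Summing Manhattan distances along the two legs (B → N → M) gives a lower bound of 4 + 1 = 5 moves.
A route of 5 moves achieves this: B → H → I → J → N → M.
Since 5 matches the lower bound, it is optimal.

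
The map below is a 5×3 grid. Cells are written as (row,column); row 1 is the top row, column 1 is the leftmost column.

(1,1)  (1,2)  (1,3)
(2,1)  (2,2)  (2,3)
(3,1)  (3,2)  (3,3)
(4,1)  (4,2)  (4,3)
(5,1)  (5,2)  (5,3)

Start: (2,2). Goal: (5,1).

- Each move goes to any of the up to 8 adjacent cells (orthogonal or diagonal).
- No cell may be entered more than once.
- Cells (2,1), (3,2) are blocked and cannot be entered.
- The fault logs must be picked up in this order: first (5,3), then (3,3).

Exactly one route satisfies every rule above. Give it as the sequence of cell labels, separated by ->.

(2,2) -> (3,1) -> (4,1) -> (5,2) -> (5,3) -> (4,3) -> (3,3) -> (4,2) -> (5,1)

The waypoints must appear in the order (5,3), (3,3), with no cell reused.
Route from (2,2): down-left to (3,1), down to (4,1), down-right to (5,2), right to (5,3), 2× up (reaching (3,3)), 2× down-left (reaching (5,1)) — 8 moves in all.
Check: order respected ((5,3) at step 4, (3,3) at step 6).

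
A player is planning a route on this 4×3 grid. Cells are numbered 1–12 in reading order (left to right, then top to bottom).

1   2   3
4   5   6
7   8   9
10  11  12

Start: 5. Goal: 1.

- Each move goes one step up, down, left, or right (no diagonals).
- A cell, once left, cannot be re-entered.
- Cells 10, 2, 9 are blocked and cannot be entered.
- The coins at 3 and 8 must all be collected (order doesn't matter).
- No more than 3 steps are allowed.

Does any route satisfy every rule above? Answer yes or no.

no

3 must be visited but has only one open neighbour (6), and it is neither the start nor the goal — the route would have to enter and leave through 6, re-entering it.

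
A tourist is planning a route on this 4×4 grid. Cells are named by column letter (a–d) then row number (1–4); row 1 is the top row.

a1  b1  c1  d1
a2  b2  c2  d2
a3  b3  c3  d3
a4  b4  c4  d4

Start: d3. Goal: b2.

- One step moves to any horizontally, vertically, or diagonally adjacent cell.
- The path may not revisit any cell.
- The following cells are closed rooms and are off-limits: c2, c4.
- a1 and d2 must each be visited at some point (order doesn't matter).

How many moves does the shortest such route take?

5

Any route passes through a1 and d2 in some order between d3 and b2. Summing Chebyshev distances along each leg and taking the cheapest ordering (d3 → d2 → a1 → b2) gives a lower bound of 1 + 3 + 1 = 5 moves.
A route of 5 moves achieves this: d3 → d2 → c1 → b1 → a1 → b2.
Since 5 matches the lower bound, it is optimal.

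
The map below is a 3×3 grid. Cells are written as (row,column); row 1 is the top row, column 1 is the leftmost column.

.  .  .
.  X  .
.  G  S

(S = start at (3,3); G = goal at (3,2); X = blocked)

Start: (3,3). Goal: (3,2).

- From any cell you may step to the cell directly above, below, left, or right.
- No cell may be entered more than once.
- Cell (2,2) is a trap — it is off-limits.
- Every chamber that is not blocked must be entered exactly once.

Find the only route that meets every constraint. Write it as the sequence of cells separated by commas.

(3,3), (2,3), (1,3), (1,2), (1,1), (2,1), (3,1), (3,2)

Need to visit all 8 open cells exactly once, starting at (3,3) and ending at (3,2).
Cell (2,3) has only two open neighbours ((1,3) and (3,3)), so the path must pass straight through it: one of those is the cell it's entered from and the other is where it exits.
Route from (3,3): up 2 to (1,3), left 2 to (1,1), down 2 to (3,1), right 1 to (3,2) — 7 moves in all.
Check: all 8 open cells covered.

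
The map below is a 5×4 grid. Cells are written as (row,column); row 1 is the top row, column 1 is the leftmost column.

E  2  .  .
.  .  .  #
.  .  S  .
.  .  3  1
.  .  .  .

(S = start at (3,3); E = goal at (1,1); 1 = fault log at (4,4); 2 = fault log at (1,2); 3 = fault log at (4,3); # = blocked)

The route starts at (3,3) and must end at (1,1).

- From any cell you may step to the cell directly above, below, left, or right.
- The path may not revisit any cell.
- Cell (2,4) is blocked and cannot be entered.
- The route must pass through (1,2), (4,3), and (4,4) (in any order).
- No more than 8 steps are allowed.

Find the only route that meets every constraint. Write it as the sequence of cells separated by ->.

(3,3) -> (3,4) -> (4,4) -> (4,3) -> (4,2) -> (3,2) -> (2,2) -> (1,2) -> (1,1)

The budget equals the shortest possible length, so every move has to be on a shortest route through the required cells.
Route from (3,3): right 1 to (3,4), down 1 to (4,4), left 2 to (4,2), up 3 to (1,2), left 1 to (1,1) — 8 moves in all.
Check: all required cells visited; 8 ≤ 8 moves.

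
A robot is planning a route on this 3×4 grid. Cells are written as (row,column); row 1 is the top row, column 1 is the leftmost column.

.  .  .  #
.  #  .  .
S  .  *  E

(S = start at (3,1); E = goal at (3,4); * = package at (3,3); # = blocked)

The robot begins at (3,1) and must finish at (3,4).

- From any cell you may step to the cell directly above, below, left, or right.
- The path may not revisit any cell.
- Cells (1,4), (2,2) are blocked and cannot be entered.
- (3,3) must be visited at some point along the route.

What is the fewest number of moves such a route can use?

3

Any route passes through (3,3) somewhere between (3,1) and (3,4). Summing Manhattan distances along the two legs ((3,1) → (3,3) → (3,4)) gives a lower bound of 2 + 1 = 3 moves.
A route of 3 moves achieves this: (3,1) → (3,2) → (3,3) → (3,4).
Since 3 matches the lower bound, it is optimal.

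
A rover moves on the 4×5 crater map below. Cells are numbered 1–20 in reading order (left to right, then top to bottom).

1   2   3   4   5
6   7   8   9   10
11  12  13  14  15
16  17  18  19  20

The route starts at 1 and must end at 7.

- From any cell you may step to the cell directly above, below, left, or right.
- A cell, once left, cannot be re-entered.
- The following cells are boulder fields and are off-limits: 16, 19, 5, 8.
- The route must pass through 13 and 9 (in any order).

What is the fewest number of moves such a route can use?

8

Any route passes through 13 and 9 in some order between 1 and 7. Summing Manhattan distances along each leg and taking the cheapest ordering (1 → 13 → 9 → 7) gives a lower bound of 4 + 2 + 2 = 8 moves.
A route of 8 moves achieves this: 1 → 2 → 3 → 4 → 9 → 14 → 13 → 12 → 7.
Since 8 matches the lower bound, it is optimal.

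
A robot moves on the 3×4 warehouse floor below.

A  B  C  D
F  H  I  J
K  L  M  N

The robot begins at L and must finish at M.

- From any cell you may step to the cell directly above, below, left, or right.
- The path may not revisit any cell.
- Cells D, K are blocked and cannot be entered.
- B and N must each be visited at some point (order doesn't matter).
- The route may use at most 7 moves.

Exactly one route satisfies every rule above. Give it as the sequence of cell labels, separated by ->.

L -> H -> B -> C -> I -> J -> N -> M

The 7-move cap with required stops at B, N leaves no slack for detours.
Route from L: up 2 to B, right 1 to C, down 1 to I, right 1 to J, down 1 to N, left 1 to M — 7 moves in all.
Check: all required cells visited; 7 ≤ 7 moves.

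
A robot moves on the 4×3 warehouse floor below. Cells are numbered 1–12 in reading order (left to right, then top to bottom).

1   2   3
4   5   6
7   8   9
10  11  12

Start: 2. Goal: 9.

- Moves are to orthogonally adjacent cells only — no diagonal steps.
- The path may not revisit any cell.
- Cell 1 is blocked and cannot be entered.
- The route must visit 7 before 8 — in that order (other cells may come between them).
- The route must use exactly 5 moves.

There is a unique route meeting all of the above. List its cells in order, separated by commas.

The waypoints must appear in the order 7, 8, with no cell reused.
Route from 2: down 1 to 5, left 1 to 4, down 1 to 7, right 2 to 9 — 5 moves in all.
Check: order respected (7 at step 3, 8 at step 4); 5 moves as required.

2, 5, 4, 7, 8, 9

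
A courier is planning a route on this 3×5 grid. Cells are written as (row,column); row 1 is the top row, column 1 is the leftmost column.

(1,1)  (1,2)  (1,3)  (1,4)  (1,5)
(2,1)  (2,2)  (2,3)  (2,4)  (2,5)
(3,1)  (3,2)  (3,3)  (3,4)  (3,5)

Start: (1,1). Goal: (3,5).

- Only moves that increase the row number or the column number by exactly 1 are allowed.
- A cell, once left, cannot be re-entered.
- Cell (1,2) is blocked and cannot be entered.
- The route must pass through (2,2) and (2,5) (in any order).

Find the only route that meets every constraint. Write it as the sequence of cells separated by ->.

Moves only go right or down, so the column and row indices never decrease.
Route from (1,1): down 1 to (2,1), right 4 to (2,5), down 1 to (3,5) — 6 moves in all.
Check: all required cells visited.

(1,1) -> (2,1) -> (2,2) -> (2,3) -> (2,4) -> (2,5) -> (3,5)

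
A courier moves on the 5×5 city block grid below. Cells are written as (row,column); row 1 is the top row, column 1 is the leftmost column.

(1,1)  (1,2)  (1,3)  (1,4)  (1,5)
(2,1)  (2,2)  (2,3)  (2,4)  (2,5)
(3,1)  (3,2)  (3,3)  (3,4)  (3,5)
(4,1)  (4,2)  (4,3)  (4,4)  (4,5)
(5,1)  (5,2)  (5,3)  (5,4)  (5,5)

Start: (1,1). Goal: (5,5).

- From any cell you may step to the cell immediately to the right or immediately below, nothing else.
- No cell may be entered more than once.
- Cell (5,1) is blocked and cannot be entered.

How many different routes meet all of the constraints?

A right/down-only route from (1,1) to (5,5) makes exactly 4 down-moves and 4 right-moves in some order.
With no other constraints that would be C(8,4) = 70 routes.
Subtract routes through each blocked cell (inclusion–exclusion for overlaps): − through (5,1): 1 → 69.
That gives 69 routes.

69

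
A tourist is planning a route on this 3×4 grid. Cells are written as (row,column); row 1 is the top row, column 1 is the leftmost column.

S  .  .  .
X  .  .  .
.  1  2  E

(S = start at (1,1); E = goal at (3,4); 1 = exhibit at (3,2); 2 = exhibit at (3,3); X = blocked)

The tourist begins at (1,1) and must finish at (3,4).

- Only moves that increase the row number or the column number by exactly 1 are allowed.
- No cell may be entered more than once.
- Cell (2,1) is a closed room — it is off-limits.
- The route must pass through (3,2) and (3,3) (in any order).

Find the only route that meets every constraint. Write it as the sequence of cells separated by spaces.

(1,1) (1,2) (2,2) (3,2) (3,3) (3,4)

Moves only go right or down, so the column and row indices never decrease.
Route from (1,1): right to (1,2), 2× down (reaching (3,2)), 2× right (reaching (3,4)) — 5 moves in all.
Check: all required cells visited.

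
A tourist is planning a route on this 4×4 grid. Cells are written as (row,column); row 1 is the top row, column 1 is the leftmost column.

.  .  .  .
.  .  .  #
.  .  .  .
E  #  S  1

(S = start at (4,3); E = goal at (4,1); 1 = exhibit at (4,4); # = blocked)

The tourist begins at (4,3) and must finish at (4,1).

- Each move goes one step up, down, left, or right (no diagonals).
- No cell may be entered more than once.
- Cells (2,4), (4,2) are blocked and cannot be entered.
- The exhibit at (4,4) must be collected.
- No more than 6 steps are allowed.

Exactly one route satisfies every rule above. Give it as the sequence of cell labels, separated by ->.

Any route must reach (4,4) and still end at (4,1) within 6 moves, so the order of the required stops is forced.
Route from (4,3): right 1 to (4,4), up 1 to (3,4), left 3 to (3,1), down 1 to (4,1) — 6 moves in all.
Check: all required cells visited; 6 ≤ 6 moves.

(4,3) -> (4,4) -> (3,4) -> (3,3) -> (3,2) -> (3,1) -> (4,1)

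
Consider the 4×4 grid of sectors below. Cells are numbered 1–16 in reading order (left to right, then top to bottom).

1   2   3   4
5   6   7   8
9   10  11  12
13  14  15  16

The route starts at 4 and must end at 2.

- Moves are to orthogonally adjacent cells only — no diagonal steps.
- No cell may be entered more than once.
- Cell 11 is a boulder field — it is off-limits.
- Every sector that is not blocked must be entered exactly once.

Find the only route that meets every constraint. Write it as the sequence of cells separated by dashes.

Need to visit all 15 open cells exactly once, starting at 4 and ending at 2.
Route from 4: left to 3, down to 7, right to 8, 2× down (reaching 16), 3× left (reaching 13), up to 9, right to 10, up to 6, left to 5, up to 1, right to 2 — 14 moves in all.
Check: all 15 open cells covered.

4 - 3 - 7 - 8 - 12 - 16 - 15 - 14 - 13 - 9 - 10 - 6 - 5 - 1 - 2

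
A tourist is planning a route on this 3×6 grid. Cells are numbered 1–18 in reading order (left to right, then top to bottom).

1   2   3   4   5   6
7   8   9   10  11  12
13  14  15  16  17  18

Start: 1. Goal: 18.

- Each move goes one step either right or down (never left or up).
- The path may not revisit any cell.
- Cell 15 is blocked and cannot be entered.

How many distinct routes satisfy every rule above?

15

A right/down-only route from 1 to 18 makes exactly 2 down-moves and 5 right-moves in some order.
With no other constraints that would be C(7,2) = 21 routes.
Subtract routes through each blocked cell (inclusion–exclusion for overlaps): − through 15: 6 → 15.
That gives 15 routes.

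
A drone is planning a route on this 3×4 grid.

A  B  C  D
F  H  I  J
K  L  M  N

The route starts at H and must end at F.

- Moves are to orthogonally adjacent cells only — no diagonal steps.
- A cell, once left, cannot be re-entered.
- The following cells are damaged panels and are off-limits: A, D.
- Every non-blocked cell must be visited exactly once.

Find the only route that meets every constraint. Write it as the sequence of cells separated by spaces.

Need to visit all 10 open cells exactly once, starting at H and ending at F.
Route from H: up to B, right to C, down to I, right to J, down to N, 3× left (reaching K), up to F — 9 moves in all.
Check: all 10 open cells covered.

H B C I J N M L K F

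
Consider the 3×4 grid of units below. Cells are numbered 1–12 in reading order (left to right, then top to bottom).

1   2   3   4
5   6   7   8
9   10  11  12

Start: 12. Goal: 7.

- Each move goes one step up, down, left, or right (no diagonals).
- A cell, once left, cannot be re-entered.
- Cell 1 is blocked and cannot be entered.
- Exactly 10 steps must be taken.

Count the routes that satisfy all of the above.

2

Need simple routes of exactly 10 moves from 12 to 7 (Manhattan distance 2, so 4 moves are spent on a detour and 4 undoing it).
Enumerating: 12 8 4 3 2 6 5 9 10 11 7 | 12 11 10 9 5 6 2 3 4 8 7.
That gives 2 routes.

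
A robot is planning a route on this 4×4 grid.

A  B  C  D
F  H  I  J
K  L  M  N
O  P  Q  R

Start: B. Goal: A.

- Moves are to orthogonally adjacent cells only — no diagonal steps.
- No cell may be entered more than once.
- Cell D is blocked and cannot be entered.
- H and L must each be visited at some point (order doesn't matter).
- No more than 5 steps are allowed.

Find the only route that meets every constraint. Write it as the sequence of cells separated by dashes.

The budget equals the shortest possible length, so every move has to be on a shortest route through the required cells.
Route from B: 2× down (reaching L), left to K, 2× up (reaching A) — 5 moves in all.
Check: all required cells visited; 5 ≤ 5 moves.

B - H - L - K - F - A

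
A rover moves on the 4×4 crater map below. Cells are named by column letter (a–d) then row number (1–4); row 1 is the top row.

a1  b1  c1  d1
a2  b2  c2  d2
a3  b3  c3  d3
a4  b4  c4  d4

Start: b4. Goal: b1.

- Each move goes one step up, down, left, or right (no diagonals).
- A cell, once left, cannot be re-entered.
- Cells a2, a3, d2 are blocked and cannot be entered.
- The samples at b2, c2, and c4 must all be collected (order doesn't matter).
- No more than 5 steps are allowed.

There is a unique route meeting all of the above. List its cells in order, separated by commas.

Any route must reach b2, c2, and c4 and still end at b1 within 5 moves, so the order of the required stops is forced.
Route from b4: right 1 to c4, up 2 to c2, left 1 to b2, up 1 to b1 — 5 moves in all.
Check: all required cells visited; 5 ≤ 5 moves.

b4, c4, c3, c2, b2, b1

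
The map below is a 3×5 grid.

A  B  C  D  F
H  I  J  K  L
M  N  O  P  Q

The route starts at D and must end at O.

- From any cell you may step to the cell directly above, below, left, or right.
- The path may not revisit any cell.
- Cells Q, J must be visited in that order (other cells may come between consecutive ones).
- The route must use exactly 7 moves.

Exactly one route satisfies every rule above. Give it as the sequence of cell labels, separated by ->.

D -> F -> L -> Q -> P -> K -> J -> O

The waypoints must appear in the order Q, J, with no cell reused.
Route from D: right 1 to F, down 2 to Q, left 1 to P, up 1 to K, left 1 to J, down 1 to O — 7 moves in all.
Check: order respected (Q at step 3, J at step 6); 7 moves as required.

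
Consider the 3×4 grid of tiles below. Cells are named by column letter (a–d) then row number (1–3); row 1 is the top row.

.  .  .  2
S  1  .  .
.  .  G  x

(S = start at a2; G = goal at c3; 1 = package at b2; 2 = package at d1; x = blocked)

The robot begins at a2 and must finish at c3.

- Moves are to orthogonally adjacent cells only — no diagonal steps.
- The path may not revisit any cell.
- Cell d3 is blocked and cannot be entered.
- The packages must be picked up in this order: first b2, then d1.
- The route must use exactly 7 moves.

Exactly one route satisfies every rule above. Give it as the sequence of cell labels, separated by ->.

a2 -> b2 -> b1 -> c1 -> d1 -> d2 -> c2 -> c3

The waypoints must appear in the order b2, d1, with no cell reused.
Route from a2: right to b2, up to b1, 2× right (reaching d1), down to d2, left to c2, down to c3 — 7 moves in all.
Check: order respected (1 at step 1, 2 at step 4); 7 moves as required.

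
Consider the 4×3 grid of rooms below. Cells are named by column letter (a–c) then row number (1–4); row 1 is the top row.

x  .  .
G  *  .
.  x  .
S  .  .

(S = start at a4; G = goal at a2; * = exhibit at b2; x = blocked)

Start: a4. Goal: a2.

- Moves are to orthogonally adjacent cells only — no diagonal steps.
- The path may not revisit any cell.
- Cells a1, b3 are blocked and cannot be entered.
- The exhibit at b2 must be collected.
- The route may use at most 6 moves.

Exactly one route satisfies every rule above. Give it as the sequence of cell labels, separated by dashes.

The budget equals the shortest possible length, so every move has to be on a shortest route through the required cells.
Route from a4: 2× right (reaching c4), 2× up (reaching c2), 2× left (reaching a2) — 6 moves in all.
Check: all required cells visited; 6 ≤ 6 moves.

a4 - b4 - c4 - c3 - c2 - b2 - a2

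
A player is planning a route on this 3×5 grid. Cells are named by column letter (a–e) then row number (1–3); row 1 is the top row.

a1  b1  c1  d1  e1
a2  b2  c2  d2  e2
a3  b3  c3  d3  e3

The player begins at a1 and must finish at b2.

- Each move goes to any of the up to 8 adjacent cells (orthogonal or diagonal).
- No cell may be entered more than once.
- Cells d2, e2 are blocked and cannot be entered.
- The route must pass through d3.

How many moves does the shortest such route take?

Any route passes through d3 somewhere between a1 and b2. Summing Chebyshev distances along the two legs (a1 → d3 → b2) gives a lower bound of 3 + 2 = 5 moves.
A route of 5 moves achieves this: a1 → b1 → c2 → d3 → c3 → b2.
Since 5 matches the lower bound, it is optimal.

5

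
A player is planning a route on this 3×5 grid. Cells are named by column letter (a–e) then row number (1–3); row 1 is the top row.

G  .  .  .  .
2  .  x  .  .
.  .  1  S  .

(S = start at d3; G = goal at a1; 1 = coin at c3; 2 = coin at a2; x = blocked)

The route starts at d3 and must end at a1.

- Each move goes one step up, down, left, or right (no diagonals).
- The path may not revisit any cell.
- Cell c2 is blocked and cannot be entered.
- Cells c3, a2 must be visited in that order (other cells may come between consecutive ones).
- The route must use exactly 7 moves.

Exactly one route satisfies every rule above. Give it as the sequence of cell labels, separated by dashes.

The waypoints must appear in the order c3, a2, with no cell reused.
Route from d3: 3× left (reaching a3), up to a2, right to b2, up to b1, left to a1 — 7 moves in all.
Check: order respected (1 at step 1, 2 at step 4); 7 moves as required.

d3 - c3 - b3 - a3 - a2 - b2 - b1 - a1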